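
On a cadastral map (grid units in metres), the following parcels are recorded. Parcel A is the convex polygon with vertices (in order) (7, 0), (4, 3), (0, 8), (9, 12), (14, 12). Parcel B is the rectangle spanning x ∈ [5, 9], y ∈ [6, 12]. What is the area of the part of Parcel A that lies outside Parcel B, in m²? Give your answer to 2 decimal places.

61.06

|Parcel A| = 81.5, |Parcel A∩Parcel B| = 20.4444.
|Parcel A ∖ Parcel B| = |Parcel A| − |Parcel A∩Parcel B| = 81.5 − 20.4444 = 61.06.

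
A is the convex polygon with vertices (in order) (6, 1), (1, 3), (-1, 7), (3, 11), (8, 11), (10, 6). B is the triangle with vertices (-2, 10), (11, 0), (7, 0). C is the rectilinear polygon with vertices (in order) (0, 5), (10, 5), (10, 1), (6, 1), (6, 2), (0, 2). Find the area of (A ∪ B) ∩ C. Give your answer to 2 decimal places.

24.41

|A ∪ B| = 81.7888.
|(A ∪ B) ∩ C| = 24.41.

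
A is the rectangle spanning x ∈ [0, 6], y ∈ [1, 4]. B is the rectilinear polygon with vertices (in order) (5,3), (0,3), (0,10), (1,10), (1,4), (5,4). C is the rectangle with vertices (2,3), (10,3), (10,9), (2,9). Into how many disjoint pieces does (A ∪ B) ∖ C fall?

(A ∪ B) ∖ C is a single connected region.

1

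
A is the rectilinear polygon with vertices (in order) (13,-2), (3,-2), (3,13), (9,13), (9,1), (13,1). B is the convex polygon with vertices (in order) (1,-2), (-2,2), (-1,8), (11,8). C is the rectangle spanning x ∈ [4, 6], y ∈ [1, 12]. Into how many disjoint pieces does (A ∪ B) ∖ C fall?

1

(A ∪ B) ∖ C is a single connected region.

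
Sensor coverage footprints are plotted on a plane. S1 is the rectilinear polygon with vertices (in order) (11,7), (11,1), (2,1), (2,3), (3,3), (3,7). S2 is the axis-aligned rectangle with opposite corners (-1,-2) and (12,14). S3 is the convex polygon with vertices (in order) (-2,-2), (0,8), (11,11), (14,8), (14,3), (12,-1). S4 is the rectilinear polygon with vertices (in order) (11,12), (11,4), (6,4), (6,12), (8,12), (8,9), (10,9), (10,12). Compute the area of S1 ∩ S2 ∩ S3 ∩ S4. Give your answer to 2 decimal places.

15.00

The intersection is the polygon with vertices (11,7), (11,4), (6,4), (6,7).
By the shoelace formula its area is 15.00.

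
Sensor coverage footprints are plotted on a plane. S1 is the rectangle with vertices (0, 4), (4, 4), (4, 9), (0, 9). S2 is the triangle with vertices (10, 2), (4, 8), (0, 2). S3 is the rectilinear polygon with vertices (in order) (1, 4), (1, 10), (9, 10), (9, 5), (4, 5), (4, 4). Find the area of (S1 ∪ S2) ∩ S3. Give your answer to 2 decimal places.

The region (S1 ∪ S2) ∩ S3 is the polygon with vertices (4,9), (4,8), (7,5), (4,5), (4,4), (1.333,4), (1,4), (1,9).
By the shoelace formula its area is 19.50.

19.50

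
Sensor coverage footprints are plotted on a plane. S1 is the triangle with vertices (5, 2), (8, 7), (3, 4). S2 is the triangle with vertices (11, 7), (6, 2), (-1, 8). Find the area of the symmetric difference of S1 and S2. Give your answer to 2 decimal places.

27.42

|S1| = 8, |S2| = 32.5, |S1∩S2| = 6.5379.
|S1 △ S2| = |S1| + |S2| − 2·|S1∩S2| = 8 + 32.5 − 13.0758 = 27.42.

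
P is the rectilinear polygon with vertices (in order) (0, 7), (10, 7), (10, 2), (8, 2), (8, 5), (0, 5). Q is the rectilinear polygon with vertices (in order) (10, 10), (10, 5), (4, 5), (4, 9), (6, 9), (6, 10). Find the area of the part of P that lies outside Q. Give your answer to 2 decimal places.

14.00

|P| = 26, |P∩Q| = 12.
|P ∖ Q| = |P| − |P∩Q| = 26 − 12 = 14.00.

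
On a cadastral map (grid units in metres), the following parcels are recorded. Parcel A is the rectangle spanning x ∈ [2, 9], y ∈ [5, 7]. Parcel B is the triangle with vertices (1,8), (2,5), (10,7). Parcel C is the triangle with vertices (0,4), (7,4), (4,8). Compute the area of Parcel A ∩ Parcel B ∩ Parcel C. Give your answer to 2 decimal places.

The intersection is the polygon with vertices (4.75,7), (5.579,5.895), (2,5), (2,6), (3,7).
By the shoelace formula its area is 4.60.

4.60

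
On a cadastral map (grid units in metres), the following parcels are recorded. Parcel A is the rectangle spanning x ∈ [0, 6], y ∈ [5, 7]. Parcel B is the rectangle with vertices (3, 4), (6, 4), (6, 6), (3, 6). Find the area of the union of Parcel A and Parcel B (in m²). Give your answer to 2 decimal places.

15.00

By inclusion–exclusion:
Individual areas: |Parcel A| = 12, |Parcel B| = 6.
|Parcel A∩Parcel B|: x∈[3,6], y∈[5,6] → 3·1 = 3.
|Parcel A ∪ Parcel B| = 18 − 3 = 15.00.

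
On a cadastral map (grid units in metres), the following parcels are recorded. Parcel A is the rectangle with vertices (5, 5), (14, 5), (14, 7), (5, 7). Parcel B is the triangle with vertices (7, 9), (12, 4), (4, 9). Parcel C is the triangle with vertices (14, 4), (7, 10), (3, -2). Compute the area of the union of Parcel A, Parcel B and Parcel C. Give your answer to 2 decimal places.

61.84

By inclusion–exclusion:
Individual areas: |Parcel A| = 18, |Parcel B| = 7.5, |Parcel C| = 54.
|Parcel A∩Parcel B| = 2.4.
|Parcel A∩Parcel C| = 12.
|Parcel B∩Parcel C| = 5.6609.
|Parcel A∩Parcel B∩Parcel C| = 2.4.
|Parcel A ∪ Parcel B ∪ Parcel C| = 79.5 − 20.0609 + 2.4 = 61.84.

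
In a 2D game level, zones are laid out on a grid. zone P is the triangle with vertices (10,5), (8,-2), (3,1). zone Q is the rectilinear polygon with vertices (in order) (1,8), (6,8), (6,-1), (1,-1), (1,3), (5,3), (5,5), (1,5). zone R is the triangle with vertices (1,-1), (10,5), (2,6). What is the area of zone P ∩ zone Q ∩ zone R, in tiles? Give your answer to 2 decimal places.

The intersection is the polygon with vertices (6,2.714), (6,2.333), (3.526,0.684), (3,1).
By the shoelace formula its area is 1.40.

1.40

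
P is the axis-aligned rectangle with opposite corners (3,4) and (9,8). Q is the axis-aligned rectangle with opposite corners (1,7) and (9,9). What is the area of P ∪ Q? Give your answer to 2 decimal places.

34.00

By inclusion–exclusion:
Individual areas: |P| = 24, |Q| = 16.
|P∩Q|: x∈[3,9], y∈[7,8] → 6·1 = 6.
|P ∪ Q| = 40 − 6 = 34.00.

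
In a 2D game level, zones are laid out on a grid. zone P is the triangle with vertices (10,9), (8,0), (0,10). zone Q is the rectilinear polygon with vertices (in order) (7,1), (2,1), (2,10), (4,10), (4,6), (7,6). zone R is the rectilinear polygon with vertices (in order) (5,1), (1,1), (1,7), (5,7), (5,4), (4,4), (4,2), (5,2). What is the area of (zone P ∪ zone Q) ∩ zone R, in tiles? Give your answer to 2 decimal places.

The region (zone P ∪ zone Q) ∩ zone R is the polygon with vertices (2,1), (2,7), (5,7), (5,4), (4,4), (4,2), (5,2), (5,1).
By the shoelace formula its area is 16.00.

16.00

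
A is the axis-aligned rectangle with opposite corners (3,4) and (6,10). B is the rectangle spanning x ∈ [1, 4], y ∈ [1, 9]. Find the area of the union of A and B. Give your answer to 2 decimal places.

37.00

By inclusion–exclusion:
Individual areas: |A| = 18, |B| = 24.
|A∩B|: x∈[3,4], y∈[4,9] → 1·5 = 5.
|A ∪ B| = 42 − 5 = 37.00.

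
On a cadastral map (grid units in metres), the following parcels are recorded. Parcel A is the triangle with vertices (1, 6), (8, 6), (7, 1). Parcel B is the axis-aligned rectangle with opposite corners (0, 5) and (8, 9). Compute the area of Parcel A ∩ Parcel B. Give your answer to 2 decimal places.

6.30

The intersection is the polygon with vertices (8,6), (7.8,5), (2.2,5), (1,6).
By the shoelace formula its area is 6.30.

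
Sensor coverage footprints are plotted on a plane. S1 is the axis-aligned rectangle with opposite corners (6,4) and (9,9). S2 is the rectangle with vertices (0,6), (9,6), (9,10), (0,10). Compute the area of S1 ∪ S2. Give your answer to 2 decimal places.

42.00

By inclusion–exclusion:
Individual areas: |S1| = 15, |S2| = 36.
|S1∩S2|: x∈[6,9], y∈[6,9] → 3·3 = 9.
|S1 ∪ S2| = 51 − 9 = 42.00.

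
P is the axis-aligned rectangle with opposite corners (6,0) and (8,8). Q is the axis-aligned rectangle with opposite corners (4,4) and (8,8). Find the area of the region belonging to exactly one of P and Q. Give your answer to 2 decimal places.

|P∩Q|: x∈[6,8], y∈[4,8] → 2·4 = 8.
|P △ Q| = |P| + |Q| − 2·|P∩Q| = 16 + 16 − 16 = 16.00.

16.00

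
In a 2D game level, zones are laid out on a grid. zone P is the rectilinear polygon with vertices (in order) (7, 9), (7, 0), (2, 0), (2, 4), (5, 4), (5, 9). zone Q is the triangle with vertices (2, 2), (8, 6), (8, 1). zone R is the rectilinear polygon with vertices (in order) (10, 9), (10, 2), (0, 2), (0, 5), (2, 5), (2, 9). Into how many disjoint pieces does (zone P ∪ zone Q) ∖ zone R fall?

(zone P ∪ zone Q) ∖ zone R is a single connected region.

1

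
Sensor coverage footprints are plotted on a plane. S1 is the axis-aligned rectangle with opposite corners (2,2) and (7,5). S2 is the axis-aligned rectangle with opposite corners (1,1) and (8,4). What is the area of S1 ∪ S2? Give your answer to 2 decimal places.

By inclusion–exclusion:
Individual areas: |S1| = 15, |S2| = 21.
|S1∩S2|: x∈[2,7], y∈[2,4] → 5·2 = 10.
|S1 ∪ S2| = 36 − 10 = 26.00.

26.00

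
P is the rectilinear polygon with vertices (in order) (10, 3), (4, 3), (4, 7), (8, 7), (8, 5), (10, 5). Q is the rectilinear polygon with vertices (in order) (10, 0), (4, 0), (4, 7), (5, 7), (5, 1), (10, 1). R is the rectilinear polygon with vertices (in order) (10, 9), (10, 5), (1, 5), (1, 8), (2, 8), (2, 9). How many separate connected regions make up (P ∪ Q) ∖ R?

1

(P ∪ Q) ∖ R is a single connected region.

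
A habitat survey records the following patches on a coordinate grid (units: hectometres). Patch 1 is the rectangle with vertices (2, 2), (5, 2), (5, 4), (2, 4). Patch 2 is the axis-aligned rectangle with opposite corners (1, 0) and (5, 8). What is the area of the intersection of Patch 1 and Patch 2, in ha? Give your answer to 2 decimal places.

6.00

|Patch 1∩Patch 2|: x∈[2,5], y∈[2,4] → 3·2 = 6.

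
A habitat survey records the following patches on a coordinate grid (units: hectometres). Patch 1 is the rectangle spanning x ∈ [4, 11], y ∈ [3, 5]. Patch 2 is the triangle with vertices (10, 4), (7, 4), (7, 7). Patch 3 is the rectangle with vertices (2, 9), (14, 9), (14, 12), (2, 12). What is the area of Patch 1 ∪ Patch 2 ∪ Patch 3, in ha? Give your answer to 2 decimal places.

By inclusion–exclusion:
Individual areas: |Patch 1| = 14, |Patch 2| = 4.5, |Patch 3| = 36.
|Patch 1∩Patch 2| = 2.5.
|Patch 1∩Patch 3| = 0 (no overlap).
|Patch 2∩Patch 3| = 0.
|Patch 1∩Patch 2∩Patch 3| = 0.
|Patch 1 ∪ Patch 2 ∪ Patch 3| = 54.5 − 2.5 + 0 = 52.00.

52.00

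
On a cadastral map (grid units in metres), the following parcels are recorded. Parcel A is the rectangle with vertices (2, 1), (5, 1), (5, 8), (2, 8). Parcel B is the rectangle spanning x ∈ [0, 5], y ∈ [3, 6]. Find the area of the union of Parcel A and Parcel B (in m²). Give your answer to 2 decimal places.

27.00

By inclusion–exclusion:
Individual areas: |Parcel A| = 21, |Parcel B| = 15.
|Parcel A∩Parcel B|: x∈[2,5], y∈[3,6] → 3·3 = 9.
|Parcel A ∪ Parcel B| = 36 − 9 = 27.00.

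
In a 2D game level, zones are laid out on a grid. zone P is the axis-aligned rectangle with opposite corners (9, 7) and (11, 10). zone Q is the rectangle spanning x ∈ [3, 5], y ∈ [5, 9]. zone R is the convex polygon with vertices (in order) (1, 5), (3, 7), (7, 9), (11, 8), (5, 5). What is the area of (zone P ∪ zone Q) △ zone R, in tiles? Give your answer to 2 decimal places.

|zone P ∪ zone Q| = 14.
|(zone P ∪ zone Q) ∩ zone R| = 6.5.
|(zone P ∪ zone Q) △ zone R| = 14 + 19 − 13 = 20.00.

20.00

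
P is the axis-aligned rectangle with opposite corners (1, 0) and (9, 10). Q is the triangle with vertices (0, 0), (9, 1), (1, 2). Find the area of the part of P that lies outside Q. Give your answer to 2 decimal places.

|P| = 80, |P∩Q| = 7.5556.
|P ∖ Q| = |P| − |P∩Q| = 80 − 7.5556 = 72.44.

72.44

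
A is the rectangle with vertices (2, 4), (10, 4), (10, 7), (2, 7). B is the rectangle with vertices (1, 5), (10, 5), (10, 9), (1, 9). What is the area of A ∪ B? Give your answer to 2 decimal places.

44.00

By inclusion–exclusion:
Individual areas: |A| = 24, |B| = 36.
|A∩B|: x∈[2,10], y∈[5,7] → 8·2 = 16.
|A ∪ B| = 60 − 16 = 44.00.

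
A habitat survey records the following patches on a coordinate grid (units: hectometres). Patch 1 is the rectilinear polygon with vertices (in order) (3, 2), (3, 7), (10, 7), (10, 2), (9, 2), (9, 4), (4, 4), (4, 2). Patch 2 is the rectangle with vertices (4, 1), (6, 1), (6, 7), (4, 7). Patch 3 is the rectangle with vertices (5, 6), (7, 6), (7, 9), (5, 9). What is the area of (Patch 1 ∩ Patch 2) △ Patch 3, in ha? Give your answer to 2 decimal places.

|Patch 1 ∩ Patch 2| = 6.
|(Patch 1 ∩ Patch 2) ∩ Patch 3| = 1.
|(Patch 1 ∩ Patch 2) △ Patch 3| = 6 + 6 − 2 = 10.00.

10.00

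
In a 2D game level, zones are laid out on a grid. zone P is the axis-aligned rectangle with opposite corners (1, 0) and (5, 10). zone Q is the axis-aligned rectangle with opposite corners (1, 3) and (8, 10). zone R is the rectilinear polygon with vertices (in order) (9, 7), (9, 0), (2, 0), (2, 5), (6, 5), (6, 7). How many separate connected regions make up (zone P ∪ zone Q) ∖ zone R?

1

(zone P ∪ zone Q) ∖ zone R is a single connected region.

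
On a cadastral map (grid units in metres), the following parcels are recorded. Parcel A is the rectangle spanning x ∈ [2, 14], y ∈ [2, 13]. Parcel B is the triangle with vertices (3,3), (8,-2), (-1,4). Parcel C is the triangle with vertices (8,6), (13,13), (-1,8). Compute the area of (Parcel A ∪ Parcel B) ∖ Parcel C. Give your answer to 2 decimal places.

|Parcel A ∪ Parcel B| = 137.875.
|(Parcel A ∪ Parcel B) ∩ Parcel C| = 33.8929.
|(Parcel A ∪ Parcel B) ∖ Parcel C| = 137.875 − 33.8929 = 103.98.

103.98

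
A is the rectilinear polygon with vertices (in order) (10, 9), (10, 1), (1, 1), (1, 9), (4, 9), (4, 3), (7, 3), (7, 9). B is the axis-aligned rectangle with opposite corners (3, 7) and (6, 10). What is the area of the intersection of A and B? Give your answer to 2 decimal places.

2.00

The intersection is the polygon with vertices (4,9), (4,7), (3,7), (3,9).
By the shoelace formula its area is 2.00.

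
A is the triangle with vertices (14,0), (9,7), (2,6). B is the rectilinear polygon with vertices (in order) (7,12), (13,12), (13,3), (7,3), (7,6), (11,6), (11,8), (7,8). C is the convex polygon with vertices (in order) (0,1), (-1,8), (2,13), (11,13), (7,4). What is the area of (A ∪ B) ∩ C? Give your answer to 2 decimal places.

|A ∪ B| = 61.8929.
|(A ∪ B) ∩ C| = 20.32.

20.32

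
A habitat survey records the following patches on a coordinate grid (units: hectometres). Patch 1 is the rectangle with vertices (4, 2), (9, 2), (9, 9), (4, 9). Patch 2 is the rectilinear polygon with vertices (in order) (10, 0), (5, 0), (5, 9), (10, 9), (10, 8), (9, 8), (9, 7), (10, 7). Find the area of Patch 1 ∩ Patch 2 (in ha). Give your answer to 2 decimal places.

28.00

The intersection is the polygon with vertices (9,2), (5,2), (5,9), (9,9), (9,8), (9,7).
By the shoelace formula its area is 28.00.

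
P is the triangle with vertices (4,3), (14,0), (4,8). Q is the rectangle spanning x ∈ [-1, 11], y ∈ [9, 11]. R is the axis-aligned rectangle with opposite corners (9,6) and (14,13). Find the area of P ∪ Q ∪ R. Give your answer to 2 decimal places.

80.00

By inclusion–exclusion:
Individual areas: |P| = 25, |Q| = 24, |R| = 35.
|P∩Q| = 0.
|P∩R| = 0.
|Q∩R|: x∈[9,11], y∈[9,11] → 2·2 = 4.
|P∩Q∩R| = 0.
|P ∪ Q ∪ R| = 84 − 4 + 0 = 80.00.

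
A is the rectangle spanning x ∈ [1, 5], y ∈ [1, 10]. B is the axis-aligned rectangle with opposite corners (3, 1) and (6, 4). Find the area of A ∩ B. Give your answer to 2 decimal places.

6.00

|A∩B|: x∈[3,5], y∈[1,4] → 2·3 = 6.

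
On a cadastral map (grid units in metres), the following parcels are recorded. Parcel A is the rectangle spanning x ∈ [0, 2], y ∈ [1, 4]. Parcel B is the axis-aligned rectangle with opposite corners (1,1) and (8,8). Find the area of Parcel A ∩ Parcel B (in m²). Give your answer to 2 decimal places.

3.00

|Parcel A∩Parcel B|: x∈[1,2], y∈[1,4] → 1·3 = 3.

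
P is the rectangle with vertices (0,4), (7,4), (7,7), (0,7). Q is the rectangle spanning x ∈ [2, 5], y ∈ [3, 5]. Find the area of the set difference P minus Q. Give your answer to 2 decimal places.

|P∩Q|: x∈[2,5], y∈[4,5] → 3·1 = 3.
|P| = 21.
|P ∖ Q| = |P| − |P∩Q| = 21 − 3 = 18.00.

18.00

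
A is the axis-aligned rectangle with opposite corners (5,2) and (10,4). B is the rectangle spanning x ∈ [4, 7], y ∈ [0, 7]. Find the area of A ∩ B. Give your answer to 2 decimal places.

4.00

|A∩B|: x∈[5,7], y∈[2,4] → 2·2 = 4.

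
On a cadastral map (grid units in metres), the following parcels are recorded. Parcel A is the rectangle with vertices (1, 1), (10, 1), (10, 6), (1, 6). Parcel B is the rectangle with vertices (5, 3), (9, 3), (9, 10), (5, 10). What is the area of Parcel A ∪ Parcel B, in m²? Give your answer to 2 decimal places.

By inclusion–exclusion:
Individual areas: |Parcel A| = 45, |Parcel B| = 28.
|Parcel A∩Parcel B|: x∈[5,9], y∈[3,6] → 4·3 = 12.
|Parcel A ∪ Parcel B| = 73 − 12 = 61.00.

61.00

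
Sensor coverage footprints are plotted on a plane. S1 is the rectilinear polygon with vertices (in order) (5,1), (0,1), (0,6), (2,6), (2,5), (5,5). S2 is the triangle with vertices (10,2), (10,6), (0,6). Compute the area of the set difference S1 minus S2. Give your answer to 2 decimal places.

|S1| = 22, |S1∩S2| = 2.05.
|S1 ∖ S2| = |S1| − |S1∩S2| = 22 − 2.05 = 19.95.

19.95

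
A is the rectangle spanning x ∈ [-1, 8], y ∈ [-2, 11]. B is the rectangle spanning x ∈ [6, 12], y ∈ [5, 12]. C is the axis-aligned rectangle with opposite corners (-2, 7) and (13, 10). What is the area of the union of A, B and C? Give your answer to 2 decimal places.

By inclusion–exclusion:
Individual areas: |A| = 117, |B| = 42, |C| = 45.
|A∩B|: x∈[6,8], y∈[5,11] → 2·6 = 12.
|A∩C|: x∈[-1,8], y∈[7,10] → 9·3 = 27.
|B∩C|: x∈[6,12], y∈[7,10] → 6·3 = 18.
|A∩B∩C| = 6.
|A ∪ B ∪ C| = 204 − 57 + 6 = 153.00.

153.00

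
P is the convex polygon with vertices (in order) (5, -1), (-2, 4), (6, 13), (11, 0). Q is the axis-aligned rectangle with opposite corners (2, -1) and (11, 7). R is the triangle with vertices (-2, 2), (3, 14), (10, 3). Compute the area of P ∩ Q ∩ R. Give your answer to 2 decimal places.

29.53

The intersection is the polygon with vertices (2,7), (7.455,7), (9.611,3.611), (9.851,2.988), (2,2.333).
By the shoelace formula its area is 29.53.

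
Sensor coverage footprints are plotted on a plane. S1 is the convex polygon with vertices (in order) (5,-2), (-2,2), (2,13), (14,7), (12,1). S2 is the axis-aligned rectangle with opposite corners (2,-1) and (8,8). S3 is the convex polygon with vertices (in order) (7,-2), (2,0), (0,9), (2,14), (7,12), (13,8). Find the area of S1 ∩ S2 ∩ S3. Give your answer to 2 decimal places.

52.60

The intersection is the polygon with vertices (2,8), (8,8), (8,-0.333), (7.692,-0.846), (7.333,-1), (4.5,-1), (2,0).
By the shoelace formula its area is 52.60.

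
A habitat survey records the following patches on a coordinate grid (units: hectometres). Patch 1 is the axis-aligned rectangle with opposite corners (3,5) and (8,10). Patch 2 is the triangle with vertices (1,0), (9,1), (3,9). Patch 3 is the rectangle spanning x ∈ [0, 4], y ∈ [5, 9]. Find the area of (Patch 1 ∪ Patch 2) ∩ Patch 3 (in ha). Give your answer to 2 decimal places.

5.78

The region (Patch 1 ∪ Patch 2) ∩ Patch 3 is the polygon with vertices (3,9), (4,9), (4,5), (2.111,5).
By the shoelace formula its area is 5.78.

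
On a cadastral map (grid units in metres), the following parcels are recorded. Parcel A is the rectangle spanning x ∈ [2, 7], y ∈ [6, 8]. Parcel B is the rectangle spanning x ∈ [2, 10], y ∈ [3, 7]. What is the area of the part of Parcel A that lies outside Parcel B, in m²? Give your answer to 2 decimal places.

5.00

|Parcel A∩Parcel B|: x∈[2,7], y∈[6,7] → 5·1 = 5.
|Parcel A| = 10.
|Parcel A ∖ Parcel B| = |Parcel A| − |Parcel A∩Parcel B| = 10 − 5 = 5.00.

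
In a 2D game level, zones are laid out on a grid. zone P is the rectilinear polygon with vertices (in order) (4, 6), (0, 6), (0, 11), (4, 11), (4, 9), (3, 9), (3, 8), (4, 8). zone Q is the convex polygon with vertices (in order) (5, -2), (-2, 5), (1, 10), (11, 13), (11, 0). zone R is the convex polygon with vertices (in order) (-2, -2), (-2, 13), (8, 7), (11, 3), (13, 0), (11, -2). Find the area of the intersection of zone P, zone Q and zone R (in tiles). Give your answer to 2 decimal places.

14.27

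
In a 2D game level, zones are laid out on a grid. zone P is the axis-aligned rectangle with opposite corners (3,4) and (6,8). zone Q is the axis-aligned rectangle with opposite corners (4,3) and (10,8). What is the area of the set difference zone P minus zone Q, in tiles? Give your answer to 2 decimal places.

|zone P∩zone Q|: x∈[4,6], y∈[4,8] → 2·4 = 8.
|zone P| = 12.
|zone P ∖ zone Q| = |zone P| − |zone P∩zone Q| = 12 − 8 = 4.00.

4.00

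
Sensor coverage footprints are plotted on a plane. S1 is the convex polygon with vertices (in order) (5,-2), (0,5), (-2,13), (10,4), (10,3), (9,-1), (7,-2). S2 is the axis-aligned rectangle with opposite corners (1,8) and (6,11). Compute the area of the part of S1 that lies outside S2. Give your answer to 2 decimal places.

77.46

|S1| = 82.5, |S1∩S2| = 5.0417.
|S1 ∖ S2| = |S1| − |S1∩S2| = 82.5 − 5.0417 = 77.46.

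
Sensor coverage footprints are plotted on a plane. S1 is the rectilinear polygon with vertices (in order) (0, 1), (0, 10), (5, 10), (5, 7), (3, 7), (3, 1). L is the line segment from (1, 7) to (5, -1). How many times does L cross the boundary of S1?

The segment meets the boundary at (3,3).

1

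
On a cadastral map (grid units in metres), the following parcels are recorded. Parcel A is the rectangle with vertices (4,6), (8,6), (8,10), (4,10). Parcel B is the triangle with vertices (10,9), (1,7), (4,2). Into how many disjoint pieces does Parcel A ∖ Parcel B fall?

Parcel A ∖ Parcel B splits into 2 disjoint pieces (area 0.1905, area 7.5556).

2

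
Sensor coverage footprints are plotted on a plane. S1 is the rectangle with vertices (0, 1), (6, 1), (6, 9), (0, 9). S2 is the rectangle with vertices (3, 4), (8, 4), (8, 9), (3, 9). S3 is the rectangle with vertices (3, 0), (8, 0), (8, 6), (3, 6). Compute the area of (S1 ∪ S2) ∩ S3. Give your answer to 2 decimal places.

19.00

The region (S1 ∪ S2) ∩ S3 is the polygon with vertices (3,1), (3,6), (8,6), (8,4), (6,4), (6,1).
By the shoelace formula its area is 19.00.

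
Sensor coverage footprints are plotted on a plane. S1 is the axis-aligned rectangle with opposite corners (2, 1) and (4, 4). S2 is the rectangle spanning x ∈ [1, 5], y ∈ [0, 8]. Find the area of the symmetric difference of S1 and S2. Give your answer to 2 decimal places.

|S1∩S2|: x∈[2,4], y∈[1,4] → 2·3 = 6.
|S1 △ S2| = |S1| + |S2| − 2·|S1∩S2| = 6 + 32 − 12 = 26.00.

26.00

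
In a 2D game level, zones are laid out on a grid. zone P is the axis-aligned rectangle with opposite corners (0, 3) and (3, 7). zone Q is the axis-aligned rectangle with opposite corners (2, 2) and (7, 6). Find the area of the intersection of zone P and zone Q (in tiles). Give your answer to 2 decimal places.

3.00

|zone P∩zone Q|: x∈[2,3], y∈[3,6] → 1·3 = 3.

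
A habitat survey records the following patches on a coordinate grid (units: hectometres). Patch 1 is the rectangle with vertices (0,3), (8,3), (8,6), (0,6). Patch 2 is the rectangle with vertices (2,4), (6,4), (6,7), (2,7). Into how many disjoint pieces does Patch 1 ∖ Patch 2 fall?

Patch 1 ∖ Patch 2 is a single connected region.

1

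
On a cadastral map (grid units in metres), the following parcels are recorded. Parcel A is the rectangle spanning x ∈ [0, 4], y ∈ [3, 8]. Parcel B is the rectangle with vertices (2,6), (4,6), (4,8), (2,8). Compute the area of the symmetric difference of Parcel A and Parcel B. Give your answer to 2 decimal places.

|Parcel A∩Parcel B|: x∈[2,4], y∈[6,8] → 2·2 = 4.
|Parcel A △ Parcel B| = |Parcel A| + |Parcel B| − 2·|Parcel A∩Parcel B| = 20 + 4 − 8 = 16.00.

16.00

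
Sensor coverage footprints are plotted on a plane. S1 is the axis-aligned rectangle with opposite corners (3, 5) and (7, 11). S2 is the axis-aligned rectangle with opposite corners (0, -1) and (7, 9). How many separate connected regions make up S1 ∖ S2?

1

S1 ∖ S2 is a single connected region.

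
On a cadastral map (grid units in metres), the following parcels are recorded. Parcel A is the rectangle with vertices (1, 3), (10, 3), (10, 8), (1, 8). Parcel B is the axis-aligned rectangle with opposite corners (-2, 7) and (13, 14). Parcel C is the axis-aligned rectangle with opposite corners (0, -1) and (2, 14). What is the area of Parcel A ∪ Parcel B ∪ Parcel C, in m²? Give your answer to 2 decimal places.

By inclusion–exclusion:
Individual areas: |Parcel A| = 45, |Parcel B| = 105, |Parcel C| = 30.
|Parcel A∩Parcel B|: x∈[1,10], y∈[7,8] → 9·1 = 9.
|Parcel A∩Parcel C|: x∈[1,2], y∈[3,8] → 1·5 = 5.
|Parcel B∩Parcel C|: x∈[0,2], y∈[7,14] → 2·7 = 14.
|Parcel A∩Parcel B∩Parcel C| = 1.
|Parcel A ∪ Parcel B ∪ Parcel C| = 180 − 28 + 1 = 153.00.

153.00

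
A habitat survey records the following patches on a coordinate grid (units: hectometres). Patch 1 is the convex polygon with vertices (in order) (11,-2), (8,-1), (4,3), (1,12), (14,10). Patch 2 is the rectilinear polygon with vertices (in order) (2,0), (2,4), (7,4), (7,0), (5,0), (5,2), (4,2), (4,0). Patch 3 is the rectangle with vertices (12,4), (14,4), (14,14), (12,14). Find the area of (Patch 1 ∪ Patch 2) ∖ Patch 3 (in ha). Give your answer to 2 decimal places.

111.53

|Patch 1 ∪ Patch 2| = 119.3333.
|(Patch 1 ∪ Patch 2) ∩ Patch 3| = 7.8077.
|(Patch 1 ∪ Patch 2) ∖ Patch 3| = 119.3333 − 7.8077 = 111.53.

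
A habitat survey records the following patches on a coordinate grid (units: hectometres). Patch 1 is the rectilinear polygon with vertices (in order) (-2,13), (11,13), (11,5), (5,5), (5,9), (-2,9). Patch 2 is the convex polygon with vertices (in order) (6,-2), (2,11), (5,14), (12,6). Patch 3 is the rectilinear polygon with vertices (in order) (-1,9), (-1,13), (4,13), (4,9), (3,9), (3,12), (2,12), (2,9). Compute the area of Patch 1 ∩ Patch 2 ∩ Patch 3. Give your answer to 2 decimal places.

3.50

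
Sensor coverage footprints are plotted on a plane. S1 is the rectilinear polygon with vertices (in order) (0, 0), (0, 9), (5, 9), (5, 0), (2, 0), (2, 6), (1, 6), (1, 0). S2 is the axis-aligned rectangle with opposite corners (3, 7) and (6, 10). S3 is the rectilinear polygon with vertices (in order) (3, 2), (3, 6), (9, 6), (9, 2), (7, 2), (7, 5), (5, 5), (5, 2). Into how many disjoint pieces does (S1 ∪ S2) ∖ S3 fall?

(S1 ∪ S2) ∖ S3 is a single connected region.

1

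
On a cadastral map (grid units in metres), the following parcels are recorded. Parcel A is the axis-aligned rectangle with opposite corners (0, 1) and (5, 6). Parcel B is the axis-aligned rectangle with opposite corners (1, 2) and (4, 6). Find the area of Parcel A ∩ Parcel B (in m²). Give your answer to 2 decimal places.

|Parcel A∩Parcel B|: x∈[1,4], y∈[2,6] → 3·4 = 12.

12.00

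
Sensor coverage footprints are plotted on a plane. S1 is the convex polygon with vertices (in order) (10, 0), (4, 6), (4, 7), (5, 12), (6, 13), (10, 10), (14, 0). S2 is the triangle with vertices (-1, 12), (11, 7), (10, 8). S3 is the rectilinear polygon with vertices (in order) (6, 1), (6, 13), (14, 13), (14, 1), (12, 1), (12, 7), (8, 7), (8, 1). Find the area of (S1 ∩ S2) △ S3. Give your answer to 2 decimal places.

70.28

|S1 ∩ S2| = 2.6786.
|(S1 ∩ S2) ∩ S3| = 2.2008.
|(S1 ∩ S2) △ S3| = 2.6786 + 72 − 4.4015 = 70.28.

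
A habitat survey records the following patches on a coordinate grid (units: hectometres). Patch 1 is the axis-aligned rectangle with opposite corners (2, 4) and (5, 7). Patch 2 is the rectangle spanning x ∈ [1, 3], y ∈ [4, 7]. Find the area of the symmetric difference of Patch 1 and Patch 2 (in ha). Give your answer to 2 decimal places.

|Patch 1∩Patch 2|: x∈[2,3], y∈[4,7] → 1·3 = 3.
|Patch 1 △ Patch 2| = |Patch 1| + |Patch 2| − 2·|Patch 1∩Patch 2| = 9 + 6 − 6 = 9.00.

9.00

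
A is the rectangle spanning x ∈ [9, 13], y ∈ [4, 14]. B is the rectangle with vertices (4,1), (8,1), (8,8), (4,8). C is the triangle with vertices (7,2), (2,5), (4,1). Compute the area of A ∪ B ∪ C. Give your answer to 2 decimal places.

By inclusion–exclusion:
Individual areas: |A| = 40, |B| = 28, |C| = 7.
|A∩B| = 0 (no overlap).
|A∩C| = 0.
|B∩C| = 4.2.
|A∩B∩C| = 0.
|A ∪ B ∪ C| = 75 − 4.2 + 0 = 70.80.

70.80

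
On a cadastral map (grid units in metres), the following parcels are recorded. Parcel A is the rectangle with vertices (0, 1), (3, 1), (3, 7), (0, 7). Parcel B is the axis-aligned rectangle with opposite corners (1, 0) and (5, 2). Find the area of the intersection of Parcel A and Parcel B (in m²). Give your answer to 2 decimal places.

2.00

|Parcel A∩Parcel B|: x∈[1,3], y∈[1,2] → 2·1 = 2.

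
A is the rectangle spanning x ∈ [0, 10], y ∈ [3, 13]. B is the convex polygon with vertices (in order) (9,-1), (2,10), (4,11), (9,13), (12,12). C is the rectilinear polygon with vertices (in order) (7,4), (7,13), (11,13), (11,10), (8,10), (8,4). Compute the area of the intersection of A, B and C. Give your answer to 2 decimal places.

14.03

The intersection is the polygon with vertices (9,13), (10,12.667), (10,10), (8,10), (8,4), (7,4), (7,12.2).
By the shoelace formula its area is 14.03.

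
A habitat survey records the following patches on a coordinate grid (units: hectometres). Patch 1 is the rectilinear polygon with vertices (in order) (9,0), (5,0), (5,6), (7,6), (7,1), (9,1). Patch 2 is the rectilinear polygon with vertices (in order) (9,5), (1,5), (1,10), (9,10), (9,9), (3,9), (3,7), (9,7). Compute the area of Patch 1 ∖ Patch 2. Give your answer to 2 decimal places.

|Patch 1| = 14, |Patch 1∩Patch 2| = 2.
|Patch 1 ∖ Patch 2| = |Patch 1| − |Patch 1∩Patch 2| = 14 − 2 = 12.00.

12.00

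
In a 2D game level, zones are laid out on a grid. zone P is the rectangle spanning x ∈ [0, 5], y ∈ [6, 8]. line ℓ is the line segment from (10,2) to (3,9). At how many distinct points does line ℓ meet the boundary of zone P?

The segment meets the boundary at (4,8), (5,7).

2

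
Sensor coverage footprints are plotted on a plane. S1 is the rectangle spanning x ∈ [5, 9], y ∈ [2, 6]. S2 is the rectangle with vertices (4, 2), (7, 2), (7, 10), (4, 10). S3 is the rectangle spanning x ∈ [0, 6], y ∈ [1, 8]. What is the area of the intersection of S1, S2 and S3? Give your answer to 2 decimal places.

4.00

The intersection is the polygon with vertices (6,6), (6,2), (5,2), (5,6).
By the shoelace formula its area is 4.00.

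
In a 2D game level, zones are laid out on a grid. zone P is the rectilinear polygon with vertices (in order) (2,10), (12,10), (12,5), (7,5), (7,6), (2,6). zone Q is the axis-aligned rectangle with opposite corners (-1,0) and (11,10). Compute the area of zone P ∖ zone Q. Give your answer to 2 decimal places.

|zone P| = 45, |zone P∩zone Q| = 40.
|zone P ∖ zone Q| = |zone P| − |zone P∩zone Q| = 45 − 40 = 5.00.

5.00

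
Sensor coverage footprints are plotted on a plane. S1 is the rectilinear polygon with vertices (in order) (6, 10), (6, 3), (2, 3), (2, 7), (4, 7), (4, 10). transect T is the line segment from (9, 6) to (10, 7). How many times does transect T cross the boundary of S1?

The segment lies entirely outside S1 and never meets its boundary.

0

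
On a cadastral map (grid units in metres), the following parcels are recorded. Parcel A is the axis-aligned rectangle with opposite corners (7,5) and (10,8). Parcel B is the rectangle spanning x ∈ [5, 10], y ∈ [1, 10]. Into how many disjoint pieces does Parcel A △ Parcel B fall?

1

Parcel A △ Parcel B is a single connected region.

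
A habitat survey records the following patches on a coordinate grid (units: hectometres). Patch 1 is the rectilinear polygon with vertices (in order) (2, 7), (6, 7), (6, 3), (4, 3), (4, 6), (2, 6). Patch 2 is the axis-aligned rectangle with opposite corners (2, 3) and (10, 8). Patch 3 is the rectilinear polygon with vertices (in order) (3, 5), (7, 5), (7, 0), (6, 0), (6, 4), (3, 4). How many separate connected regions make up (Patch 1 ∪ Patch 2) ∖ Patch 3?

1

(Patch 1 ∪ Patch 2) ∖ Patch 3 is a single connected region.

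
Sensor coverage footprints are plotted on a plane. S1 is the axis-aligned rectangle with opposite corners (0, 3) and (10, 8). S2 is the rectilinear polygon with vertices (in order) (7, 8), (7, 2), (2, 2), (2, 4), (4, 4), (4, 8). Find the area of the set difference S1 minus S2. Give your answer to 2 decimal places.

|S1| = 50, |S1∩S2| = 17.
|S1 ∖ S2| = |S1| − |S1∩S2| = 50 − 17 = 33.00.

33.00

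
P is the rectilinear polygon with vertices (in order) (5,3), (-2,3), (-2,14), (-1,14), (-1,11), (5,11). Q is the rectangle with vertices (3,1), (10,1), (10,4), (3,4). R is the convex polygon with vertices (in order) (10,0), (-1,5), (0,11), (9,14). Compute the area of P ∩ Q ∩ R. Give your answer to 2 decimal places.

The intersection is the polygon with vertices (3,4), (5,4), (5,3), (3.4,3), (3,3.182).
By the shoelace formula its area is 1.96.

1.96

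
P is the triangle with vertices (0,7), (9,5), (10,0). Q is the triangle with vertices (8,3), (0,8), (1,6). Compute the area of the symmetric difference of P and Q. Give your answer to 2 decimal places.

|P| = 21.5, |Q| = 5.5, |P∩Q| = 4.3395.
|P △ Q| = |P| + |Q| − 2·|P∩Q| = 21.5 + 5.5 − 8.6789 = 18.32.

18.32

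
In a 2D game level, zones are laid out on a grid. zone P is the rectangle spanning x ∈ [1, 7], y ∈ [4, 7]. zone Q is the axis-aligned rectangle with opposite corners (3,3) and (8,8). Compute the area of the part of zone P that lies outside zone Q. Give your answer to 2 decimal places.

|zone P∩zone Q|: x∈[3,7], y∈[4,7] → 4·3 = 12.
|zone P| = 18.
|zone P ∖ zone Q| = |zone P| − |zone P∩zone Q| = 18 − 12 = 6.00.

6.00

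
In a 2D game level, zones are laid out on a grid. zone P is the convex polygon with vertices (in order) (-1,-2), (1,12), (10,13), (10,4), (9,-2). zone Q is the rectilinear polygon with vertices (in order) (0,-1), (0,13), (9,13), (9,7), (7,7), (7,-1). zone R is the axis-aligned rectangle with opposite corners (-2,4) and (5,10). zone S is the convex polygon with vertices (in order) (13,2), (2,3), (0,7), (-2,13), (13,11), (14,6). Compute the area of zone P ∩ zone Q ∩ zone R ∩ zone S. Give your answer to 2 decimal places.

26.19

The intersection is the polygon with vertices (0.714,10), (5,10), (5,4), (1.5,4), (0.222,6.556).
By the shoelace formula its area is 26.19.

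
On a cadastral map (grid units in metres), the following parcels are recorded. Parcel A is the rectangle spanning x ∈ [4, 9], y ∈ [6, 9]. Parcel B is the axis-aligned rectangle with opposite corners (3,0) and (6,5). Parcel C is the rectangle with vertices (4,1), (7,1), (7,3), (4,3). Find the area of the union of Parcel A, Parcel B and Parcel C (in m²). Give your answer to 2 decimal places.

By inclusion–exclusion:
Individual areas: |Parcel A| = 15, |Parcel B| = 15, |Parcel C| = 6.
|Parcel A∩Parcel B| = 0 (no overlap).
|Parcel A∩Parcel C| = 0 (no overlap).
|Parcel B∩Parcel C|: x∈[4,6], y∈[1,3] → 2·2 = 4.
|Parcel A∩Parcel B∩Parcel C| = 0.
|Parcel A ∪ Parcel B ∪ Parcel C| = 36 − 4 + 0 = 32.00.

32.00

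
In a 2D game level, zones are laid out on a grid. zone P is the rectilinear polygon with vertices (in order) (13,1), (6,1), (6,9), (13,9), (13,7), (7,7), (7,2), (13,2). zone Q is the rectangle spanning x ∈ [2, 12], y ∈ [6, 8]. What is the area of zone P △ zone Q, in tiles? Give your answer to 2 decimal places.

32.00

|zone P| = 26, |zone Q| = 20, |zone P∩zone Q| = 7.
|zone P △ zone Q| = |zone P| + |zone Q| − 2·|zone P∩zone Q| = 26 + 20 − 14 = 32.00.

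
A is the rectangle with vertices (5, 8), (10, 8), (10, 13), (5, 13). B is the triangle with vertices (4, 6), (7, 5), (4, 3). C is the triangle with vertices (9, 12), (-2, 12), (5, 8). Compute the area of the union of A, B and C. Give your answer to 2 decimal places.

43.50

By inclusion–exclusion:
Individual areas: |A| = 25, |B| = 4.5, |C| = 22.
|A∩B| = 0.
|A∩C| = 8.
|B∩C| = 0.
|A∩B∩C| = 0.
|A ∪ B ∪ C| = 51.5 − 8 + 0 = 43.50.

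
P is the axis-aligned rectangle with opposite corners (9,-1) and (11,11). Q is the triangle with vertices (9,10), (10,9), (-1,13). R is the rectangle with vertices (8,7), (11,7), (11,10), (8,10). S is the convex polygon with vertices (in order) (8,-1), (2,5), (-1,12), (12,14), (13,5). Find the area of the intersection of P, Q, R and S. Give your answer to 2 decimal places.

0.32

The intersection is the polygon with vertices (9,9.364), (9,10), (10,9).
By the shoelace formula its area is 0.32.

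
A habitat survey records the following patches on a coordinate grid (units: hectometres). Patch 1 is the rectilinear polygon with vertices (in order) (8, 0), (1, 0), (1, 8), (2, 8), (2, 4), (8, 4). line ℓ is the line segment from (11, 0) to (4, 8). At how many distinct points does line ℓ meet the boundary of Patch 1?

2

The segment meets the boundary at (7.5,4), (8,3.429).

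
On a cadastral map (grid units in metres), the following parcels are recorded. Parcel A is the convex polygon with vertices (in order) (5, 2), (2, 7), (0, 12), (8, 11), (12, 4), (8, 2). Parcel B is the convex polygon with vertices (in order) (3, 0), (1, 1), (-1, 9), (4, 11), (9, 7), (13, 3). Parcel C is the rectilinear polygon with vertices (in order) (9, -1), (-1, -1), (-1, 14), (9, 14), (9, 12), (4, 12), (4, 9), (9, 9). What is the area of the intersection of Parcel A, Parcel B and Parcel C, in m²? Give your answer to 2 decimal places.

43.72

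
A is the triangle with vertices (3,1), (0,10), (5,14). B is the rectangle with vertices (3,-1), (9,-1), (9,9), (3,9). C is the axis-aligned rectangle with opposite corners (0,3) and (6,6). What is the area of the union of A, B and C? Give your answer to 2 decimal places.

By inclusion–exclusion:
Individual areas: |A| = 28.5, |B| = 60, |C| = 18.
|A∩B| = 4.9231.
|A∩C| = 5.1154.
|B∩C|: x∈[3,6], y∈[3,6] → 3·3 = 9.
|A∩B∩C| = 1.6154.
|A ∪ B ∪ C| = 106.5 − 19.0385 + 1.6154 = 89.08.

89.08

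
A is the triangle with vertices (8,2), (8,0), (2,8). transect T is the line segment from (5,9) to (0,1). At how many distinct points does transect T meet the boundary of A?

The segment meets the boundary at (3.295,6.273), (3.462,6.538).

2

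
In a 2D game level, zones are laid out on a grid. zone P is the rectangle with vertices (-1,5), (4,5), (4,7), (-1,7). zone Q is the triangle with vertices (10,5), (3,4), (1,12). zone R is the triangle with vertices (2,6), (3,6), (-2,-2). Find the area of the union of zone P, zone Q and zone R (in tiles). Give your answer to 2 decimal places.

By inclusion–exclusion:
Individual areas: |zone P| = 10, |zone Q| = 29, |zone R| = 4.
|zone P∩zone Q| = 3.
|zone P∩zone R| = 0.9375.
|zone Q∩zone R| = 0.1429.
|zone P∩zone Q∩zone R| = 0.1429.
|zone P ∪ zone Q ∪ zone R| = 43 − 4.0804 + 0.1429 = 39.06.

39.06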